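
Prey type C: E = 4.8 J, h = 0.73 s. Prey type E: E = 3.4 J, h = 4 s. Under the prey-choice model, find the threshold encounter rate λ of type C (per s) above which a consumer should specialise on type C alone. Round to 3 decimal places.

0.203 per s

The zero-one rule: include type E iff E₂/h₂ > λE₁/(1+λh₁). Equality gives the switch point.
λE₁h₂ = E₂ + λE₂h₁ ⇒ λ = E₂/(E₁h₂ − E₂h₁) = 3.4/(19.2 − 2.482) = 0.2034 per s.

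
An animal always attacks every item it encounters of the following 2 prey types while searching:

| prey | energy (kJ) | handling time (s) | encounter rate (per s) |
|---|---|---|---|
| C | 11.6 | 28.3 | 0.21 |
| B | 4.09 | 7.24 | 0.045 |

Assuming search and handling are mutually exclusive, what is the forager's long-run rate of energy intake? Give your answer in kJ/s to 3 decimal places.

Energy encountered per unit search time: 0.21×11.6 + 0.045×4.09 = 2.62 kJ/s.
Handling time per unit search time: 0.21×28.3 + 0.045×7.24 = 6.269.
Rate = 2.62/(1 + 6.269) = 0.3605 kJ/s.

0.360 kJ/s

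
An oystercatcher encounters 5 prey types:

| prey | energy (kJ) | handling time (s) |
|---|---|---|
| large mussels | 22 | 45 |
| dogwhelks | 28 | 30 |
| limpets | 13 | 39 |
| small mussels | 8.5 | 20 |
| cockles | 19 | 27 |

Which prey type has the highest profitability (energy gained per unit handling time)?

In descending order of E/h:
dogwhelks: 28/30 = 0.933 kJ/s
cockles: 19/27 = 0.704 kJ/s
large mussels: 22/45 = 0.489 kJ/s
small mussels: 8.5/20 = 0.425 kJ/s
limpets: 13/39 = 0.333 kJ/s

dogwhelks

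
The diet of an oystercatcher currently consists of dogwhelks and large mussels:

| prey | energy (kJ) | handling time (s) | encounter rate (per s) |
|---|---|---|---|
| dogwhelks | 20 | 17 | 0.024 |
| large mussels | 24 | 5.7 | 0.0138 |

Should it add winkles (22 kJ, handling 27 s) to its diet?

On dogwhelks and large mussels alone, R = ΣλE/(1+Σλh) = 0.8112/1.487 = 0.5457 kJ/s.
Profitability of winkles: 22/27 = 0.8148 kJ/s.
0.8148 > 0.5457, so adding winkles raises the average — include it.

Yes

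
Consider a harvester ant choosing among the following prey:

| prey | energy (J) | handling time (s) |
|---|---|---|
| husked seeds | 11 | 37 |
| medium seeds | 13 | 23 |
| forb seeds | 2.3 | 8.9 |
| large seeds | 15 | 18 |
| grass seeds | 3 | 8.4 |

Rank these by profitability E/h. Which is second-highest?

medium seeds

Profitability E/h (J/s): husked seeds = 11/37 = 0.297, medium seeds = 13/23 = 0.565, forb seeds = 2.3/8.9 = 0.258, large seeds = 15/18 = 0.833, grass seeds = 3/8.4 = 0.357.
Ranked: large seeds > medium seeds > grass seeds > husked seeds > forb seeds.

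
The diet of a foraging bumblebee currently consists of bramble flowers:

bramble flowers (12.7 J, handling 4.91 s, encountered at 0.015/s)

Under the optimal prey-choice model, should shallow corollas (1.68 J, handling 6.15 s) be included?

Yes

On bramble flowers alone, R = ΣλE/(1+Σλh) = 0.1905/1.074 = 0.1774 J/s.
Profitability of shallow corollas: 1.68/6.15 = 0.2732 J/s.
0.2732 > 0.1774, so adding shallow corollas raises the average — include it.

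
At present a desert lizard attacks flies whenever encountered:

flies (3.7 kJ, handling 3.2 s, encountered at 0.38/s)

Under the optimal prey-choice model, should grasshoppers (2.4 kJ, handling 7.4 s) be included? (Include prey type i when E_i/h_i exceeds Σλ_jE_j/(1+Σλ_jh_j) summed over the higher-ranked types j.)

No

On flies alone, R = ΣλE/(1+Σλh) = 1.406/2.216 = 0.6345 kJ/s.
grasshoppers: E/h = 2.4/7.4 = 0.3243 kJ/s.
0.3243 < 0.6345, so adding grasshoppers would lower the average — exclude it.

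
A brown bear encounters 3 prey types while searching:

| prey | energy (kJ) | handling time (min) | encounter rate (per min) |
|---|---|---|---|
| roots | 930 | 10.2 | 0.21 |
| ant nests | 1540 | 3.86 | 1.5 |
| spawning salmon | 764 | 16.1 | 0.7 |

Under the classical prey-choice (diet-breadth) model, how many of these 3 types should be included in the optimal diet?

Rank by E/h (kJ/min): ant nests 399, roots 91.2, spawning salmon 47.5. Include each in turn until the next type's E/h falls below the running intake rate.
Rate on top 1: 340.2. roots: 91.2 < 340.2 → exclude; stop.
Optimal diet: ant nests — 1 of 3 types.

1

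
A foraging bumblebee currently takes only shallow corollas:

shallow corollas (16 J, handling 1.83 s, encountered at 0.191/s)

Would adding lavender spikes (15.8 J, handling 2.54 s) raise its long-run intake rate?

Intake rate on the current diet: R = (0.191×16) / (1 + 0.191×1.83) = 3.056/1.35 = 2.264 J/s.
lavender spikes: E/h = 15.8/2.54 = 6.22 J/s.
6.22 > 2.264, so adding lavender spikes raises the average — include it.

Yes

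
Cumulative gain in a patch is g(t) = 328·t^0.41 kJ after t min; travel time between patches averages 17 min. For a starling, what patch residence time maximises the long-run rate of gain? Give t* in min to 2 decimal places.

11.81 min

Maximise g(t)/(T+t): set derivative to zero → g'(t)(T+t) = g(t).
g'(t) = 0.41·328·t^-0.59. Setting 0.41·328·t^-0.59 = 328·t^0.41/(17+t) gives 0.41(17+t) = t, so 0.59·t = 0.41×17.
t* = 0.41×17/0.59 = 11.81 min.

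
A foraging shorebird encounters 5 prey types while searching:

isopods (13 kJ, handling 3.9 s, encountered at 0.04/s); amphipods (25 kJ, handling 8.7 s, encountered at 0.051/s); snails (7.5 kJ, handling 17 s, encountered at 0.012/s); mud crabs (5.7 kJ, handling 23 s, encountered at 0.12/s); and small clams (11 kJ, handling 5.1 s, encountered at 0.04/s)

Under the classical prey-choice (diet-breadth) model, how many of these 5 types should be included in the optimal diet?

Profitabilities (E/h, kJ/s): isopods 3.33, amphipods 2.87, small clams 2.16, snails 0.441, mud crabs 0.248. Add prey in this order while the next type's profitability exceeds the intake rate on those already taken.
Rate on top 1: 0.4498. amphipods: 2.87 > 0.4498 → include.
Rate on top 2: 1.122. small clams: 2.16 > 1.122 → include.
Rate on top 3: 1.239. snails: 0.441 < 1.239 → exclude; stop.
Optimal diet: isopods, amphipods, small clams — 3 of 5 types.

3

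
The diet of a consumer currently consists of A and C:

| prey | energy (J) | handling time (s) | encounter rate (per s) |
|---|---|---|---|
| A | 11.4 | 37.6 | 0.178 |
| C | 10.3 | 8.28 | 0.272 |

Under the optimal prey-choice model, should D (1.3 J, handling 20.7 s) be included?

Current rate: (0.178×11.4 + 0.272×10.3)/(1 + 0.178×37.6 + 0.272×8.28) = 0.4858 J/s.
Profitability of D: 1.3/20.7 = 0.0628 J/s.
Since 0.0628 < R, time spent handling D is better spent searching.

No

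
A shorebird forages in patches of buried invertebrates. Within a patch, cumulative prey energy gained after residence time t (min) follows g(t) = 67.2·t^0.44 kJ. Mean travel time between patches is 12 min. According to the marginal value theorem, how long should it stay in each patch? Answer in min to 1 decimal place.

9.4 min

By the marginal value theorem, leave when the instantaneous gain rate g'(t) equals the habitat-wide average g(t)/(T + t).
g'(t) = 0.44·67.2·t^-0.56. Setting 0.44·67.2·t^-0.56 = 67.2·t^0.44/(12+t) gives 0.44(12+t) = t, so 0.56·t = 0.44×12.
t* = 0.44×12/0.56 = 9.429 min.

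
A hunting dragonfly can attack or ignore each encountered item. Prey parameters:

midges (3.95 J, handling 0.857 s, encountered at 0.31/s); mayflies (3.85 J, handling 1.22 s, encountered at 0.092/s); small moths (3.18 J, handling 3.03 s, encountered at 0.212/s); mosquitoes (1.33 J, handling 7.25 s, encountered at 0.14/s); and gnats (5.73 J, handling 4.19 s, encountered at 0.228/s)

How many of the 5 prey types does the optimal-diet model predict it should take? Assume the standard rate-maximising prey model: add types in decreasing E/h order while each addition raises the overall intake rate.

3

Profitabilities (E/h, J/s): midges 4.61, mayflies 3.16, gnats 1.37, small moths 1.05, mosquitoes 0.183. Add prey in this order while the next type's profitability exceeds the intake rate on those already taken.
Rate on top 1: 0.9675. mayflies: 3.16 > 0.9675 → include.
Rate on top 2: 1.146. gnats: 1.37 > 1.146 → include.
Rate on top 3: 1.237. small moths: 1.05 < 1.237 → exclude; stop.
Optimal diet: midges, mayflies, gnats — 3 of 5 types.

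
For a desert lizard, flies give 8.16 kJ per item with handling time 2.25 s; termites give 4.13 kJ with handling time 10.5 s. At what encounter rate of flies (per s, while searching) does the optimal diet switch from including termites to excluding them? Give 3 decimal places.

The zero-one rule: include termites iff E₂/h₂ > λE₁/(1+λh₁). Equality gives the switch point.
λE₁h₂ = E₂ + λE₂h₁ ⇒ λ = E₂/(E₁h₂ − E₂h₁) = 4.13/(85.68 − 9.293) = 0.05407 per s.

0.054 per s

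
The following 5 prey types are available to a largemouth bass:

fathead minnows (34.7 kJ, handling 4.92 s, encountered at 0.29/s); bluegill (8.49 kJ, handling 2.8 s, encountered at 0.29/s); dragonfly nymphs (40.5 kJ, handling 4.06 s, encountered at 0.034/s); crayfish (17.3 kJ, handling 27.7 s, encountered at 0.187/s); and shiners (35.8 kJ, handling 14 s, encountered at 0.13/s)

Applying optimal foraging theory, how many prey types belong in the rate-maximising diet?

2

Rank by E/h (kJ/s): dragonfly nymphs 9.98, fathead minnows 7.05, bluegill 3.03, shiners 2.56, crayfish 0.625. Include each in turn until the next type's E/h falls below the running intake rate.
Rate on top 1: 1.21. fathead minnows: 7.05 > 1.21 → include.
Rate on top 2: 4.46. bluegill: 3.03 < 4.46 → exclude; stop.
Optimal diet: dragonfly nymphs, fathead minnows — 2 of 5 types.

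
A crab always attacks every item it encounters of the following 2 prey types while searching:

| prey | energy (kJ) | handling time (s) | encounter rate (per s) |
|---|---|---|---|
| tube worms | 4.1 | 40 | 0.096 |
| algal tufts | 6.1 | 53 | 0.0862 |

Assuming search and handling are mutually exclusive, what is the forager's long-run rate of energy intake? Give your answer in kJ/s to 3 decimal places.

R = Σλ_iE_i / (1 + Σλ_ih_i)
Numerator: 0.096×4.1 + 0.0862×6.1 = 0.9194
Denominator: 1 + 0.096×40 + 0.0862×53 = 9.409
R = 0.9194/9.409 = 0.09772 kJ/s

0.098 kJ/s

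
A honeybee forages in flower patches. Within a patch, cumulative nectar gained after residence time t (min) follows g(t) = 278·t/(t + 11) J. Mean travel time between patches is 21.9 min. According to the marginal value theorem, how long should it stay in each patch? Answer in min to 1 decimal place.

Optimal t* satisfies g'(t*) = g(t*)/(T + t*).
g'(t) = 278·11/(t + 11)². Setting 278·11/(t+11)² = 278t/[(t+11)(21.9+t)] gives 11(21.9+t) = t(t+11), so t² = 11×21.9 = 240.9.
t* = √240.9 = 15.52 min.

15.5 min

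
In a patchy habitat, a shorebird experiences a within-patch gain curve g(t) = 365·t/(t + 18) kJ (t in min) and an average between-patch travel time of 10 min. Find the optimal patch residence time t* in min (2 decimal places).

13.42 min

By the marginal value theorem, leave when the instantaneous gain rate g'(t) equals the habitat-wide average g(t)/(T + t).
g'(t) = 365·18/(t + 18)². Setting 365·18/(t+18)² = 365t/[(t+18)(10+t)] gives 18(10+t) = t(t+18), so t² = 18×10 = 180.
t* = √180 = 13.42 min.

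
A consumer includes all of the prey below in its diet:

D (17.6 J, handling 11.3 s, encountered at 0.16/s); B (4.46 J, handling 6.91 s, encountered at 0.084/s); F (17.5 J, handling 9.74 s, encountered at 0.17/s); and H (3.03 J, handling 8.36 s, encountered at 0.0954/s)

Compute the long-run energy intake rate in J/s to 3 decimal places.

Energy encountered per unit search time: 0.16×17.6 + 0.084×4.46 + 0.17×17.5 + 0.0954×3.03 = 6.455 J/s.
Handling time per unit search time: 0.16×11.3 + 0.084×6.91 + 0.17×9.74 + 0.0954×8.36 = 4.842.
Rate = 6.455/(1 + 4.842) = 1.105 J/s.

1.105 J/s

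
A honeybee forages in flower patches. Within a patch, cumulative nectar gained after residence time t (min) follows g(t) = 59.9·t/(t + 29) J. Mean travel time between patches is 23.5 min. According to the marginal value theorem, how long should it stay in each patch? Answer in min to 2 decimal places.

Maximise g(t)/(T+t): set derivative to zero → g'(t)(T+t) = g(t).
g'(t) = 59.9·29/(t + 29)². Setting 59.9·29/(t+29)² = 59.9t/[(t+29)(23.5+t)] gives 29(23.5+t) = t(t+29), so t² = 29×23.5 = 681.5.
t* = √681.5 = 26.11 min.

26.11 min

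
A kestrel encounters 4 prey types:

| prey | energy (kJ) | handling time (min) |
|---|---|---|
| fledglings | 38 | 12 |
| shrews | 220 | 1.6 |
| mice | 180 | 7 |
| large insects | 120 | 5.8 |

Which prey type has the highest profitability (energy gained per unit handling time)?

In descending order of E/h:
shrews: 220/1.6 = 138 kJ/min
mice: 180/7 = 25.7 kJ/min
large insects: 120/5.8 = 20.7 kJ/min
fledglings: 38/12 = 3.17 kJ/min

shrews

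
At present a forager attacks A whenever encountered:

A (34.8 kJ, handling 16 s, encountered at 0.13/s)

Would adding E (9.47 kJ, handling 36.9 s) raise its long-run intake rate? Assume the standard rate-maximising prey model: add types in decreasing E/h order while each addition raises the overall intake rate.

No

Current rate: (0.13×34.8)/(1 + 0.13×16) = 1.469 kJ/s.
E: E/h = 9.47/36.9 = 0.2566 kJ/s.
Since 0.2566 < R, time spent handling E is better spent searching.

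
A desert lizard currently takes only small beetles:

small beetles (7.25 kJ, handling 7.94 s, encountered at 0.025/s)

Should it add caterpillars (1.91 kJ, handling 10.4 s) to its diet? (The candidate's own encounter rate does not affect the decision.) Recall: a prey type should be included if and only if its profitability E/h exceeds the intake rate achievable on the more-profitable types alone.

Yes

On small beetles alone, R = ΣλE/(1+Σλh) = 0.1813/1.199 = 0.1512 kJ/s.
Profitability of caterpillars: 1.91/10.4 = 0.1837 kJ/s.
Since 0.1837 > R, including caterpillars increases the long-run rate.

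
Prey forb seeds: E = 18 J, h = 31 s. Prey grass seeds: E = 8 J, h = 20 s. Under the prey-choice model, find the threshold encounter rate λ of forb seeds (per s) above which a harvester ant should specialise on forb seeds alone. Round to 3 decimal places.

0.071 per s

At the threshold, the rate on forb seeds alone equals the profitability of grass seeds: λ·18/(1 + λ·31) = 8/20 = 0.4.
Rearranging, λ(18 − 0.4×31) = 0.4, so λ = 0.4/5.6 = 0.07143 per s.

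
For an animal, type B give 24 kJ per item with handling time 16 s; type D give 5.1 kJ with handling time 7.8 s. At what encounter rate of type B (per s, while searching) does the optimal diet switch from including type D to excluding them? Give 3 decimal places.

At the threshold, the rate on type B alone equals the profitability of type D: λ·24/(1 + λ·16) = 5.1/7.8 = 0.6538.
Rearranging, λ(24 − 0.6538×16) = 0.6538, so λ = 0.6538/13.54 = 0.0483 per s.

0.048 per s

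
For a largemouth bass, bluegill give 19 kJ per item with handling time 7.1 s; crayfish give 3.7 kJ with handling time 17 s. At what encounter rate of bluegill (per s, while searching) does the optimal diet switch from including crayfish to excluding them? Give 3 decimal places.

At the threshold, the rate on bluegill alone equals the profitability of crayfish: λ·19/(1 + λ·7.1) = 3.7/17 = 0.2176.
Rearranging, λ(19 − 0.2176×7.1) = 0.2176, so λ = 0.2176/17.45 = 0.01247 per s.

0.012 per s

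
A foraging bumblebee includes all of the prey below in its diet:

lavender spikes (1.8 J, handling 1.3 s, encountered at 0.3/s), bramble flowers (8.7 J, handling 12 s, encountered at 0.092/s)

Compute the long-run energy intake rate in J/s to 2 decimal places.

0.54 J/s

R = Σλ_iE_i / (1 + Σλ_ih_i)
Numerator: 0.3×1.8 + 0.092×8.7 = 1.34
Denominator: 1 + 0.3×1.3 + 0.092×12 = 2.494
R = 1.34/2.494 = 0.5374 J/s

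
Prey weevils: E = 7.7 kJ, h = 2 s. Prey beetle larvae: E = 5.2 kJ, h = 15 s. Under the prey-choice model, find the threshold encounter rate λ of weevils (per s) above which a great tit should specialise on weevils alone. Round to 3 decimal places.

0.049 per s

Drop beetle larvae once their profitability E₂/h₂ falls below the rate achievable on weevils alone: E₂/h₂ = λE₁/(1 + λh₁).
Solve for λ: λE₁h₂ = E₂(1 + λh₁) → λ(E₁h₂ − E₂h₁) = E₂ → λ = E₂/(E₁h₂ − E₂h₁).
λ = 5.2/(7.7×15 − 5.2×2) = 5.2/105.1 = 0.04948 per s.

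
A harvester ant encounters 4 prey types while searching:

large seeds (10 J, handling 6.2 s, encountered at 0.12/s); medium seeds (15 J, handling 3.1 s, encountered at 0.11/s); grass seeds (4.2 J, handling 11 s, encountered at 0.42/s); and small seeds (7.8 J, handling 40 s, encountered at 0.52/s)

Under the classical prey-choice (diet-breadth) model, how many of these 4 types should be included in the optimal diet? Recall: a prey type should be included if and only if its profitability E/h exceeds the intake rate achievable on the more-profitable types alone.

2

Profitabilities (E/h, J/s): medium seeds 4.84, large seeds 1.61, grass seeds 0.382, small seeds 0.195. Add prey in this order while the next type's profitability exceeds the intake rate on those already taken.
Rate on top 1: 1.23. large seeds: 1.61 > 1.23 → include.
Rate on top 2: 1.367. grass seeds: 0.382 < 1.367 → exclude; stop.
Optimal diet: medium seeds, large seeds — 2 of 4 types.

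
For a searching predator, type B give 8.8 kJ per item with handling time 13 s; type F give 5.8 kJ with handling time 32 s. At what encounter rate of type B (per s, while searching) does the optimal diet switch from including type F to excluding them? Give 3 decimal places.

At the threshold, the rate on type B alone equals the profitability of type F: λ·8.8/(1 + λ·13) = 5.8/32 = 0.1812.
Rearranging, λ(8.8 − 0.1812×13) = 0.1812, so λ = 0.1812/6.444 = 0.02813 per s.

0.028 per s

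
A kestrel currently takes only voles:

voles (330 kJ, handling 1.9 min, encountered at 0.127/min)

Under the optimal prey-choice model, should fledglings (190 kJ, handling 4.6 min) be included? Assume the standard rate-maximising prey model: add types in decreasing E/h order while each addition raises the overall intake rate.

Yes

Current rate: (0.127×330)/(1 + 0.127×1.9) = 33.76 kJ/min.
fledglings: E/h = 190/4.6 = 41.3 kJ/min.
Since 41.3 > R, including fledglings increases the long-run rate.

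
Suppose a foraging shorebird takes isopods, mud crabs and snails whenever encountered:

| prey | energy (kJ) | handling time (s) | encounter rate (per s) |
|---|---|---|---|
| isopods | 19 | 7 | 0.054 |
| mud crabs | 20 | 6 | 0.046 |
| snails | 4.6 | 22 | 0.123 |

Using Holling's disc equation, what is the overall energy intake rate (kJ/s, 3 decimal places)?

R = Σλ_iE_i / (1 + Σλ_ih_i)
Numerator: 0.054×19 + 0.046×20 + 0.123×4.6 = 2.512
Denominator: 1 + 0.054×7 + 0.046×6 + 0.123×22 = 4.36
R = 2.512/4.36 = 0.5761 kJ/s

0.576 kJ/s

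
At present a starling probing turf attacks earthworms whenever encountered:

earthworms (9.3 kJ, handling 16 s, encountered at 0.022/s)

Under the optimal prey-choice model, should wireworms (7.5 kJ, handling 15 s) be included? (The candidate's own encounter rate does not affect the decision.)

Yes

On earthworms alone, R = ΣλE/(1+Σλh) = 0.2046/1.352 = 0.1513 kJ/s.
wireworms: E/h = 7.5/15 = 0.5 kJ/s.
Since 0.5 > R, including wireworms increases the long-run rate.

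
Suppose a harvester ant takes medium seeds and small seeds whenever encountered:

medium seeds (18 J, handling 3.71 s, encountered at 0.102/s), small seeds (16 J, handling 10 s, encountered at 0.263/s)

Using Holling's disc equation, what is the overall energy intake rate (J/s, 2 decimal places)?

1.51 J/s

R = Σλ_iE_i / (1 + Σλ_ih_i)
Numerator: 0.102×18 + 0.263×16 = 6.044
Denominator: 1 + 0.102×3.71 + 0.263×10 = 4.008
R = 6.044/4.008 = 1.508 J/s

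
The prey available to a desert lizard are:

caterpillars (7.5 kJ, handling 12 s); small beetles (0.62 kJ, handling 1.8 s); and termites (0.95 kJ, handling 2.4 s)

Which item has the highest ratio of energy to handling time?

Profitability E/h (kJ/s): caterpillars = 7.5/12 = 0.625, small beetles = 0.62/1.8 = 0.344, termites = 0.95/2.4 = 0.396.
Ranked: caterpillars > termites > small beetles.

caterpillars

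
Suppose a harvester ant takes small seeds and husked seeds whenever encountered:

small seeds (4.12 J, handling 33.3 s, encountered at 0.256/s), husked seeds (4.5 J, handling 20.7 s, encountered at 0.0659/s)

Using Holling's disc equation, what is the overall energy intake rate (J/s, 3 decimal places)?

R = Σλ_iE_i / (1 + Σλ_ih_i)
Numerator: 0.256×4.12 + 0.0659×4.5 = 1.351
Denominator: 1 + 0.256×33.3 + 0.0659×20.7 = 10.89
R = 1.351/10.89 = 0.1241 J/s

0.124 J/s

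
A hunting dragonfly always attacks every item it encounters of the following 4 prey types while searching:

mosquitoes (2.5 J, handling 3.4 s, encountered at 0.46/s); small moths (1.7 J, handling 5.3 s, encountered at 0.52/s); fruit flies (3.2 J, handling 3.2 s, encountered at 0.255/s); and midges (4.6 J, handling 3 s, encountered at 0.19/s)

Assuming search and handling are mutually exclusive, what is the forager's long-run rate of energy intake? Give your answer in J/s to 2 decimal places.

Energy encountered per unit search time: 0.46×2.5 + 0.52×1.7 + 0.255×3.2 + 0.19×4.6 = 3.724 J/s.
Handling time per unit search time: 0.46×3.4 + 0.52×5.3 + 0.255×3.2 + 0.19×3 = 5.706.
Rate = 3.724/(1 + 5.706) = 0.5553 J/s.

0.56 J/s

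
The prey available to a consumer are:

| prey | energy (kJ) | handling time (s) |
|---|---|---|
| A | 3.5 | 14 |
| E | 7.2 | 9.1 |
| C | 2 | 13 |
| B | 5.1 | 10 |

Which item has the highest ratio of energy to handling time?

In descending order of E/h:
E: 7.2/9.1 = 0.791 kJ/s
B: 5.1/10 = 0.51 kJ/s
A: 3.5/14 = 0.25 kJ/s
C: 2/13 = 0.154 kJ/s

E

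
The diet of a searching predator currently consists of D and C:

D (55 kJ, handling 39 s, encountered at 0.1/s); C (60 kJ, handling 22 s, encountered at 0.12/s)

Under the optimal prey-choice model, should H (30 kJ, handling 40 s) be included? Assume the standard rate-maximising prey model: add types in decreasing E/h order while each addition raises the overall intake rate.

On D and C alone, R = ΣλE/(1+Σλh) = 12.7/7.54 = 1.684 kJ/s.
Profitability of H: 30/40 = 0.75 kJ/s.
0.75 < 1.684, so adding H would lower the average — exclude it.

No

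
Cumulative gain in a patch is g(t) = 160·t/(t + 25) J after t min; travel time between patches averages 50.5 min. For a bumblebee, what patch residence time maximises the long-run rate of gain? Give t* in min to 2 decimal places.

35.53 min

By the marginal value theorem, leave when the instantaneous gain rate g'(t) equals the habitat-wide average g(t)/(T + t).
g'(t) = 160·25/(t + 25)². Setting 160·25/(t+25)² = 160t/[(t+25)(50.5+t)] gives 25(50.5+t) = t(t+25), so t² = 25×50.5 = 1262.
t* = √1262 = 35.53 min.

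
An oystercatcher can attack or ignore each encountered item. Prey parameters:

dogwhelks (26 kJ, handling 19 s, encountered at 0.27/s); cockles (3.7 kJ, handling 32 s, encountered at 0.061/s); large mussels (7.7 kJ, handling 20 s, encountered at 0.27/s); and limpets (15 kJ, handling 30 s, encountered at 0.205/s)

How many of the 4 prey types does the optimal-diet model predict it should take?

1

E/h in descending order: dogwhelks 1.37, limpets 0.5, large mussels 0.385, cockles 0.116 kJ/s. The optimal diet is the largest prefix of this list for which every included type satisfies E_i/h_i > R on the types above it.
Rate on top 1: 1.145. limpets: 0.5 < 1.145 → exclude; stop.
Optimal diet: dogwhelks — 1 of 4 types.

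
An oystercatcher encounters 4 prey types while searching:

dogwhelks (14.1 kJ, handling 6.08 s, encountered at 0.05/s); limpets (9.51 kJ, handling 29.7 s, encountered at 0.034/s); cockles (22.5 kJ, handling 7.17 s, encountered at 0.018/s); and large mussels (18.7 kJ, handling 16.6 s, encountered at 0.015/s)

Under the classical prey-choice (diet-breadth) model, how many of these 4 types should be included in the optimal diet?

3

Profitabilities (E/h, kJ/s): cockles 3.14, dogwhelks 2.32, large mussels 1.13, limpets 0.32. Add prey in this order while the next type's profitability exceeds the intake rate on those already taken.
Rate on top 1: 0.3587. dogwhelks: 2.32 > 0.3587 → include.
Rate on top 2: 0.7746. large mussels: 1.13 > 0.7746 → include.
Rate on top 3: 0.8267. limpets: 0.32 < 0.8267 → exclude; stop.
Optimal diet: cockles, dogwhelks, large mussels — 3 of 4 types.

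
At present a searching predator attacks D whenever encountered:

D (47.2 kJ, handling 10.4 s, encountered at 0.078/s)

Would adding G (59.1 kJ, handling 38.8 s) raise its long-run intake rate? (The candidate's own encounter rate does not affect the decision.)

Current rate: (0.078×47.2)/(1 + 0.078×10.4) = 2.033 kJ/s.
G: E/h = 59.1/38.8 = 1.523 kJ/s.
1.523 < 2.033, so adding G would lower the average — exclude it.

No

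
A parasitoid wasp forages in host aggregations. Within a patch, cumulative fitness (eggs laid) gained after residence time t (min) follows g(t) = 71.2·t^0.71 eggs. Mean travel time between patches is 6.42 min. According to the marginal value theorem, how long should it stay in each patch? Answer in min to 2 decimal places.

15.72 min

By the marginal value theorem, leave when the instantaneous gain rate g'(t) equals the habitat-wide average g(t)/(T + t).
g'(t) = 0.71·71.2·t^-0.29. Setting 0.71·71.2·t^-0.29 = 71.2·t^0.71/(6.42+t) gives 0.71(6.42+t) = t, so 0.29·t = 0.71×6.42.
t* = 0.71×6.42/0.29 = 15.72 min.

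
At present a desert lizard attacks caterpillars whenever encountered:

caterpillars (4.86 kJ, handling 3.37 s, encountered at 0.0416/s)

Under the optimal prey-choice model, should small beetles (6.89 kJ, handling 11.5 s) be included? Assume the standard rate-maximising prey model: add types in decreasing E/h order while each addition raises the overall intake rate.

Current rate: (0.0416×4.86)/(1 + 0.0416×3.37) = 0.1773 kJ/s.
Profitability of small beetles: 6.89/11.5 = 0.5991 kJ/s.
0.5991 > 0.1773, so adding small beetles raises the average — include it.

Yes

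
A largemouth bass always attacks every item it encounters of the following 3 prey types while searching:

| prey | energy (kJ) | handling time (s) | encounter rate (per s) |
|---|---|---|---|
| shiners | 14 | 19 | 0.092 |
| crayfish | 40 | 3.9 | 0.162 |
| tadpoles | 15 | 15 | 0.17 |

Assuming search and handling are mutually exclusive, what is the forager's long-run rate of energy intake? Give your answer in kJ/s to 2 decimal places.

Energy encountered per unit search time: 0.092×14 + 0.162×40 + 0.17×15 = 10.32 kJ/s.
Handling time per unit search time: 0.092×19 + 0.162×3.9 + 0.17×15 = 4.93.
Rate = 10.32/(1 + 4.93) = 1.74 kJ/s.

1.74 kJ/s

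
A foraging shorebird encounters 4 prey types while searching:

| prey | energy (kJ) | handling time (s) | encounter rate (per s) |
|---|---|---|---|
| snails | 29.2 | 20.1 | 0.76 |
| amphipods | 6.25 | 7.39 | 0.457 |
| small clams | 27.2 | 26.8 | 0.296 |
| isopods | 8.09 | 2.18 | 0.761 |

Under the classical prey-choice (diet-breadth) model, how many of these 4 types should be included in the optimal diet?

E/h in descending order: isopods 3.71, snails 1.45, small clams 1.01, amphipods 0.846 kJ/s. The optimal diet is the largest prefix of this list for which every included type satisfies E_i/h_i > R on the types above it.
Rate on top 1: 2.315. snails: 1.45 < 2.315 → exclude; stop.
Optimal diet: isopods — 1 of 4 types.

1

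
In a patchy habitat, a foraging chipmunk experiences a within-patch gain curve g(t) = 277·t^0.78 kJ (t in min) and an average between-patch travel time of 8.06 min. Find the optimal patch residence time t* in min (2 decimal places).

28.58 min

Optimal t* satisfies g'(t*) = g(t*)/(T + t*).
g'(t) = 0.78·277·t^-0.22. Setting 0.78·277·t^-0.22 = 277·t^0.78/(8.06+t) gives 0.78(8.06+t) = t, so 0.22·t = 0.78×8.06.
t* = 0.78×8.06/0.22 = 28.58 min.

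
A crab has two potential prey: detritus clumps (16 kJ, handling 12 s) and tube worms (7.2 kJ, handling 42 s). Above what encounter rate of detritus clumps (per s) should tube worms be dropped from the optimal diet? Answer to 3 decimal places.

0.012 per s

The zero-one rule: include tube worms iff E₂/h₂ > λE₁/(1+λh₁). Equality gives the switch point.
λE₁h₂ = E₂ + λE₂h₁ ⇒ λ = E₂/(E₁h₂ − E₂h₁) = 7.2/(672 − 86.4) = 0.0123 per s.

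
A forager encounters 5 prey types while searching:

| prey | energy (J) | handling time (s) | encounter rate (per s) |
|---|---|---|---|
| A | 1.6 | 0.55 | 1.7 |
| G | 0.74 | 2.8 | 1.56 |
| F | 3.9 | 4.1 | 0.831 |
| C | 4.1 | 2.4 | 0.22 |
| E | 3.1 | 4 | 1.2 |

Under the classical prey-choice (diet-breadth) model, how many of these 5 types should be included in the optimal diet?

Profitabilities (E/h, J/s): A 2.91, C 1.71, F 0.951, E 0.775, G 0.264. Add prey in this order while the next type's profitability exceeds the intake rate on those already taken.
Rate on top 1: 1.406. C: 1.71 > 1.406 → include.
Rate on top 2: 1.471. F: 0.951 < 1.471 → exclude; stop.
Optimal diet: A, C — 2 of 5 types.

2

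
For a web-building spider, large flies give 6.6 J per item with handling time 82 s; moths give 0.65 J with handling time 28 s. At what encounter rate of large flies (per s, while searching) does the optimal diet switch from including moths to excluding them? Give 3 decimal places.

0.005 per s

At the threshold, the rate on large flies alone equals the profitability of moths: λ·6.6/(1 + λ·82) = 0.65/28 = 0.02321.
Rearranging, λ(6.6 − 0.02321×82) = 0.02321, so λ = 0.02321/4.696 = 0.004943 per s.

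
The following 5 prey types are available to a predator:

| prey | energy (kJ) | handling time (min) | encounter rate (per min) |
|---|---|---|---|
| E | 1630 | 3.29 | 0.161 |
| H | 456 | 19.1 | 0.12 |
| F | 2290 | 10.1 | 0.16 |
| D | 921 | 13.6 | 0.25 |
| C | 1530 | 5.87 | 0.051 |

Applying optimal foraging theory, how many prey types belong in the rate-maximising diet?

Rank by E/h (kJ/min): E 495, C 261, F 227, D 67.7, H 23.9. Include each in turn until the next type's E/h falls below the running intake rate.
Rate on top 1: 171.6. C: 261 > 171.6 → include.
Rate on top 2: 186.1. F: 227 > 186.1 → include.
Rate on top 3: 205.2. D: 67.7 < 205.2 → exclude; stop.
Optimal diet: E, C, F — 3 of 5 types.

3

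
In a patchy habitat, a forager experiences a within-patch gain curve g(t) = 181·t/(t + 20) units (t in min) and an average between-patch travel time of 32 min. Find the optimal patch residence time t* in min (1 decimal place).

Maximise g(t)/(T+t): set derivative to zero → g'(t)(T+t) = g(t).
g'(t) = 181·20/(t + 20)². Setting 181·20/(t+20)² = 181t/[(t+20)(32+t)] gives 20(32+t) = t(t+20), so t² = 20×32 = 640.
t* = √640 = 25.3 min.

25.3 min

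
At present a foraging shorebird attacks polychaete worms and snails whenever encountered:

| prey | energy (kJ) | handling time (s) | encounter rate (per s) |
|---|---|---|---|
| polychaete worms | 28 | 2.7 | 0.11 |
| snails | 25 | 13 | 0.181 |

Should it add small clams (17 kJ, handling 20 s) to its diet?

Current rate: (0.11×28 + 0.181×25)/(1 + 0.11×2.7 + 0.181×13) = 2.084 kJ/s.
small clams: E/h = 17/20 = 0.85 kJ/s.
Since 0.85 < R, time spent handling small clams is better spent searching.

No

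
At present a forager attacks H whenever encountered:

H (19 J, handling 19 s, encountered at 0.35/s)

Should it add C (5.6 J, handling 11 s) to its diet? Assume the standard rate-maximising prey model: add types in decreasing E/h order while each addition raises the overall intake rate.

Current rate: (0.35×19)/(1 + 0.35×19) = 0.8693 J/s.
C: E/h = 5.6/11 = 0.5091 J/s.
0.5091 < 0.8693, so adding C would lower the average — exclude it.

No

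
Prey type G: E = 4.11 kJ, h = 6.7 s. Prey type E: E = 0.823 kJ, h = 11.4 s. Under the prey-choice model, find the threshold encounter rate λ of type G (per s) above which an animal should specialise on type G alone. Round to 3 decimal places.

0.020 per s

Drop type E once their profitability E₂/h₂ falls below the rate achievable on type G alone: E₂/h₂ = λE₁/(1 + λh₁).
Solve for λ: λE₁h₂ = E₂(1 + λh₁) → λ(E₁h₂ − E₂h₁) = E₂ → λ = E₂/(E₁h₂ − E₂h₁).
λ = 0.823/(4.11×11.4 − 0.823×6.7) = 0.823/41.34 = 0.01991 per s.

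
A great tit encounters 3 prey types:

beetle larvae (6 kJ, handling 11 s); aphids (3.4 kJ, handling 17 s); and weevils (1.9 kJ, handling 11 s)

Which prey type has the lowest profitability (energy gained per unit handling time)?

weevils

In descending order of E/h:
beetle larvae: 6/11 = 0.545 kJ/s
aphids: 3.4/17 = 0.2 kJ/s
weevils: 1.9/11 = 0.173 kJ/s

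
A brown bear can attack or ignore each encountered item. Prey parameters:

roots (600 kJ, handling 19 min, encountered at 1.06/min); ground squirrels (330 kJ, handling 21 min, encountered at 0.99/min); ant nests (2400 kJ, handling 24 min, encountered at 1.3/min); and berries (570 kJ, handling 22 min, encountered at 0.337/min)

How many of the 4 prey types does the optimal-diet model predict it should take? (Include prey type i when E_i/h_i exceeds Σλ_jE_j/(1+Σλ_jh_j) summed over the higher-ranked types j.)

E/h in descending order: ant nests 100, roots 31.6, berries 25.9, ground squirrels 15.7 kJ/min. The optimal diet is the largest prefix of this list for which every included type satisfies E_i/h_i > R on the types above it.
Rate on top 1: 96.89. roots: 31.6 < 96.89 → exclude; stop.
Optimal diet: ant nests — 1 of 4 types.

1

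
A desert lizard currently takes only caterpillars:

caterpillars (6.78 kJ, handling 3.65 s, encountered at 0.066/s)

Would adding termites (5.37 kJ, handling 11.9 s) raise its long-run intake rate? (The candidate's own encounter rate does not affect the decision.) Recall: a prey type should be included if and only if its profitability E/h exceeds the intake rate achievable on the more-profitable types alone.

Yes

Intake rate on the current diet: R = (0.066×6.78) / (1 + 0.066×3.65) = 0.4475/1.241 = 0.3606 kJ/s.
Profitability of termites: 5.37/11.9 = 0.4513 kJ/s.
0.4513 > 0.3606, so adding termites raises the average — include it.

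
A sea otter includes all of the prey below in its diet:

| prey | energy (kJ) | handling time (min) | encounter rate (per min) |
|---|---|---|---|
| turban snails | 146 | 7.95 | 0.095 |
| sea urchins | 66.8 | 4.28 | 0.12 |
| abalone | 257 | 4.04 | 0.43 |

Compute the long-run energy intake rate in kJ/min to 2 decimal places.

R = Σλ_iE_i / (1 + Σλ_ih_i)
Numerator: 0.095×146 + 0.12×66.8 + 0.43×257 = 132.4
Denominator: 1 + 0.095×7.95 + 0.12×4.28 + 0.43×4.04 = 4.006
R = 132.4/4.006 = 33.05 kJ/min

33.05 kJ/min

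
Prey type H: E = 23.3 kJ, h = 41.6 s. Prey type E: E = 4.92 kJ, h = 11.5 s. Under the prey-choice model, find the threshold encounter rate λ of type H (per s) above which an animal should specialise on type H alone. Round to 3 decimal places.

0.078 per s

Drop type E once their profitability E₂/h₂ falls below the rate achievable on type H alone: E₂/h₂ = λE₁/(1 + λh₁).
Solve for λ: λE₁h₂ = E₂(1 + λh₁) → λ(E₁h₂ − E₂h₁) = E₂ → λ = E₂/(E₁h₂ − E₂h₁).
λ = 4.92/(23.3×11.5 − 4.92×41.6) = 4.92/63.28 = 0.07775 per s.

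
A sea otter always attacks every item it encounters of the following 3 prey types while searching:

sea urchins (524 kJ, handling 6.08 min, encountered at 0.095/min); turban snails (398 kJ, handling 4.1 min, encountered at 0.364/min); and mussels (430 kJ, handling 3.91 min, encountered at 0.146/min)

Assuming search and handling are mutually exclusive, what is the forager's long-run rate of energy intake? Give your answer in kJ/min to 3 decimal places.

R = Σλ_iE_i / (1 + Σλ_ih_i)
Numerator: 0.095×524 + 0.364×398 + 0.146×430 = 257.4
Denominator: 1 + 0.095×6.08 + 0.364×4.1 + 0.146×3.91 = 3.641
R = 257.4/3.641 = 70.71 kJ/min

70.706 kJ/min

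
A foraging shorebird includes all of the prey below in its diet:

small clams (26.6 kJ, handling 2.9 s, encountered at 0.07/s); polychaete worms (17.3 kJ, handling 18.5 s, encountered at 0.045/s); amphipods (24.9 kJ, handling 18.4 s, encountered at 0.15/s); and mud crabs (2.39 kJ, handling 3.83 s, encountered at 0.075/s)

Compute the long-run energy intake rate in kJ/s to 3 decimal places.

Energy encountered per unit search time: 0.07×26.6 + 0.045×17.3 + 0.15×24.9 + 0.075×2.39 = 6.555 kJ/s.
Handling time per unit search time: 0.07×2.9 + 0.045×18.5 + 0.15×18.4 + 0.075×3.83 = 4.083.
Rate = 6.555/(1 + 4.083) = 1.29 kJ/s.

1.290 kJ/s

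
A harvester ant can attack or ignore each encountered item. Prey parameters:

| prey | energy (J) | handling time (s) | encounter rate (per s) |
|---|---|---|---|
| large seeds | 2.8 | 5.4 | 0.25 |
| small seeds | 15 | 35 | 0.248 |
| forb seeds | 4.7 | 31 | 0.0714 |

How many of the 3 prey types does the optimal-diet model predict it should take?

E/h in descending order: large seeds 0.519, small seeds 0.429, forb seeds 0.152 J/s. The optimal diet is the largest prefix of this list for which every included type satisfies E_i/h_i > R on the types above it.
Rate on top 1: 0.2979. small seeds: 0.429 > 0.2979 → include.
Rate on top 2: 0.4007. forb seeds: 0.152 < 0.4007 → exclude; stop.
Optimal diet: large seeds, small seeds — 2 of 3 types.

2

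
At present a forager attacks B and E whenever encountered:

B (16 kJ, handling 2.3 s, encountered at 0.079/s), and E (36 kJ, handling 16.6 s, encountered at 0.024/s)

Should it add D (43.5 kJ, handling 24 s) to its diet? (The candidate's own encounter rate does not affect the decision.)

Yes

Intake rate on the current diet: R = (0.079×16 + 0.024×36) / (1 + 0.079×2.3 + 0.024×16.6) = 2.128/1.58 = 1.347 kJ/s.
Profitability of D: 43.5/24 = 1.812 kJ/s.
Since 1.812 > R, including D increases the long-run rate.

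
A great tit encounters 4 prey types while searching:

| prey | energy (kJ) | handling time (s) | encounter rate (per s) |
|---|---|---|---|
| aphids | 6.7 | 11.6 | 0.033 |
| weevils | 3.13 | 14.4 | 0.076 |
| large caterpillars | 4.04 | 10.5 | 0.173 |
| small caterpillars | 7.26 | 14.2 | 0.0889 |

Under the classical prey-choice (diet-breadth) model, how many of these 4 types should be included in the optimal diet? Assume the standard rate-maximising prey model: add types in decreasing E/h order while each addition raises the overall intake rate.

E/h in descending order: aphids 0.578, small caterpillars 0.511, large caterpillars 0.385, weevils 0.217 kJ/s. The optimal diet is the largest prefix of this list for which every included type satisfies E_i/h_i > R on the types above it.
Rate on top 1: 0.1599. small caterpillars: 0.511 > 0.1599 → include.
Rate on top 2: 0.3276. large caterpillars: 0.385 > 0.3276 → include.
Rate on top 3: 0.3509. weevils: 0.217 < 0.3509 → exclude; stop.
Optimal diet: aphids, small caterpillars, large caterpillars — 3 of 4 types.

3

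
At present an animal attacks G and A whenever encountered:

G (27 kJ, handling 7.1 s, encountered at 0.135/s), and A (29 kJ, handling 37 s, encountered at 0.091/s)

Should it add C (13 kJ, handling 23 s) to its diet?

No

On G and A alone, R = ΣλE/(1+Σλh) = 6.284/5.325 = 1.18 kJ/s.
C: E/h = 13/23 = 0.5652 kJ/s.
0.5652 < 1.18, so adding C would lower the average — exclude it.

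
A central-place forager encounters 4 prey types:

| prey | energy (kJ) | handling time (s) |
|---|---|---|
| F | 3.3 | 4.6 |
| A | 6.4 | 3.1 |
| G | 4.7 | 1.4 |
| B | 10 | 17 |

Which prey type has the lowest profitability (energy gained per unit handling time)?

B

In descending order of E/h:
G: 4.7/1.4 = 3.36 kJ/s
A: 6.4/3.1 = 2.06 kJ/s
F: 3.3/4.6 = 0.717 kJ/s
B: 10/17 = 0.588 kJ/s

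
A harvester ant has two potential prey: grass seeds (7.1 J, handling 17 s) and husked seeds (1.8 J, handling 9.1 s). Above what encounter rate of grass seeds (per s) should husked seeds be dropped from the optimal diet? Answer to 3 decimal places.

0.053 per s

Drop husked seeds once their profitability E₂/h₂ falls below the rate achievable on grass seeds alone: E₂/h₂ = λE₁/(1 + λh₁).
Solve for λ: λE₁h₂ = E₂(1 + λh₁) → λ(E₁h₂ − E₂h₁) = E₂ → λ = E₂/(E₁h₂ − E₂h₁).
λ = 1.8/(7.1×9.1 − 1.8×17) = 1.8/34.01 = 0.05293 per s.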